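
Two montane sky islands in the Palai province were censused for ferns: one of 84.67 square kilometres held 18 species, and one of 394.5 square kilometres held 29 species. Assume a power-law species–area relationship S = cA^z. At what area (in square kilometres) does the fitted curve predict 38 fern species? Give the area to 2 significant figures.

940 square kilometres

z = ln(29/18) / ln(394.5/84.67) = 0.4769 / 1.5389 = 0.3099
c = 18 / 84.67^0.3099 = 18 / 3.958 = 4.548
A = (38/4.548)^(1/0.3099) ⇒ ln A = ln(8.355)/0.3099 = 6.8497
A = e^6.8497 ≈ 943.6 square kilometres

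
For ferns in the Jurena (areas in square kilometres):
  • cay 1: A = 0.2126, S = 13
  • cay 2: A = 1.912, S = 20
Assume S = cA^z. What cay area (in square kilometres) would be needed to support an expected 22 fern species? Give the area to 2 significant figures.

z = ln(20/13) / ln(1.912/0.2126) = 0.4308 / 2.1965 = 0.1961
c = 13 / 0.2126^0.1961 = 13 / 0.7381 = 17.61
A = (22/17.61)^(1/0.1961) ⇒ ln A = ln(1.249)/0.1961 = 1.1341
A = e^1.1341 ≈ 3.108 square kilometres

3.1 square kilometres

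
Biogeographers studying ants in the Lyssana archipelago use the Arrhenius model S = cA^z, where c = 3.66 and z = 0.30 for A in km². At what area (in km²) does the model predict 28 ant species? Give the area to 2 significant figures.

880 km²

28 = 3.66 × A^0.3  ⇒  A^0.3 = 28/3.66 = 7.65
ln A = ln(7.65) / 0.3 = 2.0347 / 0.3 = 6.7825
A = e^6.7825 ≈ 882.2 km²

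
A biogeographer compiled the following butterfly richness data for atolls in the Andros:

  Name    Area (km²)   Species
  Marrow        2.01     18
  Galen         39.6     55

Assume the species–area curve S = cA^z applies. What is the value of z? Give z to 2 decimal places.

Taking logs: ln S = ln c + z ln A, so z = (ln S₂ − ln S₁)/(ln A₂ − ln A₁).
z = ln(55/18) / ln(39.6/2.01) = ln(3.056) / ln(19.7) = 1.1170 / 2.9807 = 0.3747

0.37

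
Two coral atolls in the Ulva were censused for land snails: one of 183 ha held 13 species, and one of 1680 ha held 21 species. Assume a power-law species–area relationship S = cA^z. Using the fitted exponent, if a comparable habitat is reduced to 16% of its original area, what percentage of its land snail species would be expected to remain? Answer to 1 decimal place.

67.3%

z = ln(21/13) / ln(1680/183) = 0.4796 / 2.2171 = 0.2163
S_new/S_old = (A_new/A_old)^z = 0.16^0.2163 = exp(0.2163 × -1.8326) = 0.6727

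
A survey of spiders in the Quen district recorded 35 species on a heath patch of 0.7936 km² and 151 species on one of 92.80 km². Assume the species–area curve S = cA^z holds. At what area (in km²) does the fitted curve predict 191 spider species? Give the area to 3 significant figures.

200 km²

z = ln(151/35) / ln(92.8/0.7936) = 1.4619 / 4.7616 = 0.3070
c = 35 / 0.7936^0.3070 = 35 / 0.9315 = 37.57
A = (191/37.57)^(1/0.3070) ⇒ ln A = ln(5.083)/0.3070 = 5.2958
A = e^5.2958 ≈ 199.5 km²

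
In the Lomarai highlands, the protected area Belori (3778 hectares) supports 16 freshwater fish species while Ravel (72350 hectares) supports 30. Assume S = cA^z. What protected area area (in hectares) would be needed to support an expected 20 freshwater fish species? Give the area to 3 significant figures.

10800 hectares

z = ln(30/16) / ln(72350/3778) = 0.6286 / 2.9523 = 0.2129
c = 16 / 3778^0.2129 = 16 / 5.777 = 2.77
A = (20/2.77)^(1/0.2129) ⇒ ln A = ln(7.221)/0.2129 = 9.2850
A = e^9.2850 ≈ 10775 hectares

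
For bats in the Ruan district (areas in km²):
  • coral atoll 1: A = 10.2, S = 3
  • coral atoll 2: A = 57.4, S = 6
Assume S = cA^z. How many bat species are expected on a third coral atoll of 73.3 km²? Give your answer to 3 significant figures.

z = ln(6/3) / ln(57.4/10.2) = 0.6931 / 1.7277 = 0.4012
c = 3 / 10.2^0.4012 = 3 / 2.539 = 1.182
S₃ = 1.182 × 73.3^0.4012 = 1.182 × 5.601 ≈ 6.618

6.62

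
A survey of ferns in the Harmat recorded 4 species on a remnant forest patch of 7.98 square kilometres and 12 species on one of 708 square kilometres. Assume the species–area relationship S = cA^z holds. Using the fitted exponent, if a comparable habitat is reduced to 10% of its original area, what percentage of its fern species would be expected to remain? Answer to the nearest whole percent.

57%

z = ln(12/4) / ln(708/7.98) = 1.0986 / 4.4855 = 0.2449
S_new/S_old = (A_new/A_old)^z = 0.1^0.2449 = exp(0.2449 × -2.3026) = 0.569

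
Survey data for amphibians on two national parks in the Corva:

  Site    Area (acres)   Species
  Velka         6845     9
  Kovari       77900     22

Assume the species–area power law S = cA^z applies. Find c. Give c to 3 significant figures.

0.350

z = ln(S₂/S₁) / ln(A₂/A₁) = ln(22/9) / ln(77900/6845) = 0.8938 / 2.4319 = 0.3675
c = S₁ / A₁^z = 9 / 6845^0.3675 = 9 / 25.68 = 0.3504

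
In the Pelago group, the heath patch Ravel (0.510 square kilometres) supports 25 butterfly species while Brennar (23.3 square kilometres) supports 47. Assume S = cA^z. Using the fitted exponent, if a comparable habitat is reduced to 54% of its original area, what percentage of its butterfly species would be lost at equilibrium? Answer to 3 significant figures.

z = ln(47/25) / ln(23.3/0.51) = 0.6313 / 3.8218 = 0.1652
S_new/S_old = (A_new/A_old)^z = 0.54^0.1652 = exp(0.1652 × -0.6162) = 0.9032
Fraction lost = 1 − 0.9032 = 0.09677

9.68%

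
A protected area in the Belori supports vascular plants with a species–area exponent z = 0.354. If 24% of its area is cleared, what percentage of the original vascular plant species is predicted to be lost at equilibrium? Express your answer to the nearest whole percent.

S_new/S_old = (A_new/A_old)^z = 0.76^0.354
= exp(0.354 × ln 0.76) = exp(0.354 × -0.2744) = exp(-0.0972) ≈ 0.9074
Fraction lost = 1 − 0.9074 = 0.09258

9%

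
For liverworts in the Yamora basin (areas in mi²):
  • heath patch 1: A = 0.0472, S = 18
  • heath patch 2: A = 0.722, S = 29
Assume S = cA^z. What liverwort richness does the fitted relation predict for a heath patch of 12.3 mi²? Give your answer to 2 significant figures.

48

z = ln(29/18) / ln(0.722/0.0472) = 0.4769 / 2.7276 = 0.1748
c = 18 / 0.0472^0.1748 = 18 / 0.5863 = 30.7
S₃ = 30.7 × 12.3^0.1748 = 30.7 × 1.551 ≈ 47.61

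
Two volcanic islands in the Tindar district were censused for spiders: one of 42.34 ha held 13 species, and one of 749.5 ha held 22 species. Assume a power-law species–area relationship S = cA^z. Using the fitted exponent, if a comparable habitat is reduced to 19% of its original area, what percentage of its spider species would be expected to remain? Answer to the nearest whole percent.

74%

z = ln(22/13) / ln(749.5/42.34) = 0.5261 / 2.8737 = 0.1831
S_new/S_old = (A_new/A_old)^z = 0.19^0.1831 = exp(0.1831 × -1.6607) = 0.7378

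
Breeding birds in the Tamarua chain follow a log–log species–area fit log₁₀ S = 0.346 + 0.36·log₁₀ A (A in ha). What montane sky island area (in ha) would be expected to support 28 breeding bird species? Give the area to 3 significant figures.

1140 ha

28 = 2.218 × A^0.36  ⇒  A^0.36 = 28/2.218 = 12.62
ln A = ln(12.62) / 0.36 = 2.5355 / 0.36 = 7.0431
A = e^7.0431 ≈ 1145 ha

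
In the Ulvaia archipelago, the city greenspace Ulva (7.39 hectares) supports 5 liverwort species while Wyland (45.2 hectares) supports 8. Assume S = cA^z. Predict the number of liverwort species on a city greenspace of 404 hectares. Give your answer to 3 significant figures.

z = ln(8/5) / ln(45.2/7.39) = 0.4700 / 1.8110 = 0.2595
c = 5 / 7.39^0.2595 = 5 / 1.681 = 2.975
S₃ = 2.975 × 404^0.2595 = 2.975 × 4.747 ≈ 14.12

14.1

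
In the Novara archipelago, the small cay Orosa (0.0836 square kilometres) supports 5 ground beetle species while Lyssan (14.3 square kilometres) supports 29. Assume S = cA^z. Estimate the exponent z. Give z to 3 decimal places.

Taking logs: ln S = ln c + z ln A, so z = (ln S₂ − ln S₁)/(ln A₂ − ln A₁).
z = ln(29/5) / ln(14.3/0.0836) = ln(5.8) / ln(171.1) = 1.7579 / 5.1420 = 0.3419

0.342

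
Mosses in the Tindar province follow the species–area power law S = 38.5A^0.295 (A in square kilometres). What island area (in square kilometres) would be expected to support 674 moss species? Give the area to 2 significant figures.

674 = 38.5 × A^0.295  ⇒  A^0.295 = 674/38.5 = 17.51
ln A = ln(17.51) / 0.295 = 2.8626 / 0.295 = 9.7036
A = e^9.7036 ≈ 16377 square kilometres

16000 square kilometres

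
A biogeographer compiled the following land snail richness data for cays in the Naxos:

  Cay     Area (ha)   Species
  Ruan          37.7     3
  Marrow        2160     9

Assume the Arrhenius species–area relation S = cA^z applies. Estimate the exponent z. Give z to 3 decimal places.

Taking logs: ln S = ln c + z ln A, so z = (ln S₂ − ln S₁)/(ln A₂ − ln A₁).
z = ln(9/3) / ln(2160/37.7) = ln(3) / ln(57.29) = 1.0986 / 4.0482 = 0.2714

0.271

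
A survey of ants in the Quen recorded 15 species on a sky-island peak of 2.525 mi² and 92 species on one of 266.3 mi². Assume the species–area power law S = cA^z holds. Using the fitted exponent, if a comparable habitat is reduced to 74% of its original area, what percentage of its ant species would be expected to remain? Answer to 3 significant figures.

z = ln(92/15) / ln(266.3/2.525) = 1.8137 / 4.6584 = 0.3893
S_new/S_old = (A_new/A_old)^z = 0.74^0.3893 = exp(0.3893 × -0.3011) = 0.8894

88.9%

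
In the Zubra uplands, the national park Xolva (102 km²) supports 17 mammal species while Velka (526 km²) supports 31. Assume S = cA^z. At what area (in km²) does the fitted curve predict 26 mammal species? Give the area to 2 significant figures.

z = ln(31/17) / ln(526/102) = 0.6008 / 1.6403 = 0.3663
c = 17 / 102^0.3663 = 17 / 5.441 = 3.125
A = (26/3.125)^(1/0.3663) ⇒ ln A = ln(8.321)/0.3663 = 5.7851
A = e^5.7851 ≈ 325.4 km²

330 km²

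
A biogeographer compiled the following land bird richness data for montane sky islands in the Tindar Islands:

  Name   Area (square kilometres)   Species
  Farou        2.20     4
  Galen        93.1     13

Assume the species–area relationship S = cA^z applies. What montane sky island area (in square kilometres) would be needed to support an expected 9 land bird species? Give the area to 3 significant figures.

28.9 square kilometres

z = ln(13/4) / ln(93.1/2.2) = 1.1787 / 3.7452 = 0.3147
c = 4 / 2.2^0.3147 = 4 / 1.282 = 3.121
A = (9/3.121)^(1/0.3147) ⇒ ln A = ln(2.884)/0.3147 = 3.3652
A = e^3.3652 ≈ 28.94 square kilometres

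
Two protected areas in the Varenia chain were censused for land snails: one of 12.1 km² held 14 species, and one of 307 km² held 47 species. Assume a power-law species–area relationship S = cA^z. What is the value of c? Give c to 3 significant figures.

z = ln(S₂/S₁) / ln(A₂/A₁) = ln(47/14) / ln(307/12.1) = 1.2111 / 3.2336 = 0.3745
c = S₁ / A₁^z = 14 / 12.1^0.3745 = 14 / 2.544 = 5.503

5.50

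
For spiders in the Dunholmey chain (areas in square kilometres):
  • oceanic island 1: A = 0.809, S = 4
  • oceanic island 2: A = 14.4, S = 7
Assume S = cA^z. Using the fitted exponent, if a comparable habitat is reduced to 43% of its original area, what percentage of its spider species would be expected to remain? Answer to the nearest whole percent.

z = ln(7/4) / ln(14.4/0.809) = 0.5596 / 2.8792 = 0.1944
S_new/S_old = (A_new/A_old)^z = 0.43^0.1944 = exp(0.1944 × -0.8440) = 0.8487

85%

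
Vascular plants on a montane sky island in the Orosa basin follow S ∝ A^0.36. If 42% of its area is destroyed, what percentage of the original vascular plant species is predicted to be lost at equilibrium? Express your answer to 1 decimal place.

S_new/S_old = (A_new/A_old)^z = 0.58^0.36
= exp(0.36 × ln 0.58) = exp(0.36 × -0.5447) = exp(-0.1961) ≈ 0.8219
Fraction lost = 1 − 0.8219 = 0.1781

17.8%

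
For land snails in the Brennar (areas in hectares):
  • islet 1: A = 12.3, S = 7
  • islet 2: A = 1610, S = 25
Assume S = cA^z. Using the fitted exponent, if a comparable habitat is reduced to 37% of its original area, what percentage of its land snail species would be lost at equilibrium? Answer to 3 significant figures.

z = ln(25/7) / ln(1610/12.3) = 1.2730 / 4.8744 = 0.2612
S_new/S_old = (A_new/A_old)^z = 0.37^0.2612 = exp(0.2612 × -0.9943) = 0.7713
Fraction lost = 1 − 0.7713 = 0.2287

22.9%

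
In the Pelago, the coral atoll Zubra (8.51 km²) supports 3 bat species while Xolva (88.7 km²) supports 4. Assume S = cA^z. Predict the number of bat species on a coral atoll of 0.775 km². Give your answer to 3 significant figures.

z = ln(4/3) / ln(88.7/8.51) = 0.2877 / 2.3440 = 0.1227
c = 3 / 8.51^0.1227 = 3 / 1.301 = 2.307
S₃ = 2.307 × 0.775^0.1227 = 2.307 × 0.9692 ≈ 2.236

2.24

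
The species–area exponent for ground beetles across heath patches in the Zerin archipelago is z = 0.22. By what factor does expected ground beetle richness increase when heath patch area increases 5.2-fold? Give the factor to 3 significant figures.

S₂/S₁ = (A₂/A₁)^z = 5.2^0.22
ln(S₂/S₁) = 0.22 × ln 5.2 = 0.22 × 1.6487 = 0.3627
S₂/S₁ = e^0.3627 ≈ 1.437

1.44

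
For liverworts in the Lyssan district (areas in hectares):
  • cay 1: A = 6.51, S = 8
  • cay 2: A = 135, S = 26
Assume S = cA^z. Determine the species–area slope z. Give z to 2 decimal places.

0.39

Taking logs: ln S = ln c + z ln A, so z = (ln S₂ − ln S₁)/(ln A₂ − ln A₁).
z = ln(26/8) / ln(135/6.51) = ln(3.25) / ln(20.74) = 1.1787 / 3.0319 = 0.3887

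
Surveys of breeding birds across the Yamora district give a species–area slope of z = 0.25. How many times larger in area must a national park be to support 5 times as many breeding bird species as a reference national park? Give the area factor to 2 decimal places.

(A₂/A₁)^0.25 = 5, so A₂/A₁ = 5^(1/0.25) = 5^4
ln(A₂/A₁) = ln 5 / 0.25 = 1.6094 / 0.25 = 6.4378
A₂/A₁ = e^6.4378 ≈ 625

625.00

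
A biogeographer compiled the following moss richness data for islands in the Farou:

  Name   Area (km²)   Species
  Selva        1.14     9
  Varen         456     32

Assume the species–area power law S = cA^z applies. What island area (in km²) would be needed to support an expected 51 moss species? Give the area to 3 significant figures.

z = ln(32/9) / ln(456/1.14) = 1.2685 / 5.9915 = 0.2117
c = 9 / 1.14^0.2117 = 9 / 1.028 = 8.754
A = (51/8.754)^(1/0.2117) ⇒ ln A = ln(5.826)/0.2117 = 8.3239
A = e^8.3239 ≈ 4121 km²

4120 km²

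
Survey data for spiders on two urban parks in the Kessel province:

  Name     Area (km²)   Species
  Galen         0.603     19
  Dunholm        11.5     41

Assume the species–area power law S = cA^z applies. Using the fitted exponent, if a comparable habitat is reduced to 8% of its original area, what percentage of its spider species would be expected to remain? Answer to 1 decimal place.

z = ln(41/19) / ln(11.5/0.603) = 0.7691 / 2.9482 = 0.2609
S_new/S_old = (A_new/A_old)^z = 0.08^0.2609 = exp(0.2609 × -2.5257) = 0.5174

51.7%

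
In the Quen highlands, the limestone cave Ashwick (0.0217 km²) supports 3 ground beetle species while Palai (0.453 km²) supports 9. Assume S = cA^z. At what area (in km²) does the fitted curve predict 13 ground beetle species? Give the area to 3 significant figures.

z = ln(9/3) / ln(0.453/0.0217) = 1.0986 / 3.0386 = 0.3616
c = 3 / 0.0217^0.3616 = 3 / 0.2503 = 11.98
A = (13/11.98)^(1/0.3616) ⇒ ln A = ln(1.085)/0.3616 = 0.2252
A = e^0.2252 ≈ 1.253 km²

1.25 km²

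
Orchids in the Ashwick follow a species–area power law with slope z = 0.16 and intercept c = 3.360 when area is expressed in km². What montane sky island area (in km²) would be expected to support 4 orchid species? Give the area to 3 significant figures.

4 = 3.36 × A^0.16  ⇒  A^0.16 = 4/3.36 = 1.19
ln A = ln(1.19) / 0.16 = 0.1744 / 0.16 = 1.0897
A = e^1.0897 ≈ 2.973 km²

2.97 km²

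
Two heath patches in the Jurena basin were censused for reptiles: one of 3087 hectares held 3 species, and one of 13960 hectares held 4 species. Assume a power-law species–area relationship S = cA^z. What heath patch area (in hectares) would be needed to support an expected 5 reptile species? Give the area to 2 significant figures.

z = ln(4/3) / ln(13960/3087) = 0.2877 / 1.5090 = 0.1906
c = 3 / 3087^0.1906 = 3 / 4.627 = 0.6484
A = (5/0.6484)^(1/0.1906) ⇒ ln A = ln(7.711)/0.1906 = 10.7144
A = e^10.7144 ≈ 45000 hectares

45000 hectares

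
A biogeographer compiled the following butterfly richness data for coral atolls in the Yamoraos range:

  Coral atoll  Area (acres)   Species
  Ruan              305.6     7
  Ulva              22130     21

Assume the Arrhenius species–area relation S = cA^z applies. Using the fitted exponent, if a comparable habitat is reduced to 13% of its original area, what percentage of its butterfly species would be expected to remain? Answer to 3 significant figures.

59.3%

z = ln(21/7) / ln(22130/305.6) = 1.0986 / 4.2824 = 0.2565
S_new/S_old = (A_new/A_old)^z = 0.13^0.2565 = exp(0.2565 × -2.0402) = 0.5925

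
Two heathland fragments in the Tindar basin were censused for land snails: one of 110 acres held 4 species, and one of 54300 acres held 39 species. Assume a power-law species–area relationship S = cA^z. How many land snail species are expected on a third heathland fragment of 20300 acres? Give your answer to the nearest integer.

27

z = ln(39/4) / ln(54300/110) = 2.2773 / 6.2018 = 0.3672
c = 4 / 110^0.3672 = 4 / 5.618 = 0.712
S₃ = 0.712 × 20300^0.3672 = 0.712 × 38.17 ≈ 27.17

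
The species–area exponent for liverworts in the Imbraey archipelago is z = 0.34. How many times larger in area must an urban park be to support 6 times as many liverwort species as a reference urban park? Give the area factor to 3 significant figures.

194

(A₂/A₁)^0.34 = 6, so A₂/A₁ = 6^(1/0.34) = 6^2.941
ln(A₂/A₁) = ln 6 / 0.34 = 1.7918 / 0.34 = 5.2699
A₂/A₁ = e^5.2699 ≈ 194.4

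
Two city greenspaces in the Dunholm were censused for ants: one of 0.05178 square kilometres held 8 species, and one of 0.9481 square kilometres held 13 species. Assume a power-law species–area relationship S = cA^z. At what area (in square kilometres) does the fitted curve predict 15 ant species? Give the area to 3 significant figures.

z = ln(13/8) / ln(0.9481/0.05178) = 0.4855 / 2.9075 = 0.1670
c = 8 / 0.05178^0.1670 = 8 / 0.6099 = 13.12
A = (15/13.12)^(1/0.1670) ⇒ ln A = ln(1.144)/0.1670 = 0.8037
A = e^0.8037 ≈ 2.234 square kilometres

2.23 square kilometres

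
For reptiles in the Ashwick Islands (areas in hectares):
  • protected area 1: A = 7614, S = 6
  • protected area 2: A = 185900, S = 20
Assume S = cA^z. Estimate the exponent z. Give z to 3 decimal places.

Taking logs: ln S = ln c + z ln A, so z = (ln S₂ − ln S₁)/(ln A₂ − ln A₁).
z = ln(20/6) / ln(185900/7614) = ln(3.333) / ln(24.42) = 1.2040 / 3.1952 = 0.3768

0.377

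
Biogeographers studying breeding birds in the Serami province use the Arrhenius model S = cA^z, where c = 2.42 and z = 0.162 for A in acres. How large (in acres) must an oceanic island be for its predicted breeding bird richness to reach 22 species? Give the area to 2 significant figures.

22 = 2.42 × A^0.162  ⇒  A^0.162 = 22/2.42 = 9.091
ln A = ln(9.091) / 0.162 = 2.2073 / 0.162 = 13.6252
A = e^13.6252 ≈ 826664 acres

830000 acres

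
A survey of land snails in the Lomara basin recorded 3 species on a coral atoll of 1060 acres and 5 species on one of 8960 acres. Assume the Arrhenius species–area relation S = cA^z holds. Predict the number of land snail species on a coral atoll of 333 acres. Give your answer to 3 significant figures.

z = ln(5/3) / ln(8960/1060) = 0.5108 / 2.1345 = 0.2393
c = 3 / 1060^0.2393 = 3 / 5.297 = 0.5664
S₃ = 0.5664 × 333^0.2393 = 0.5664 × 4.015 ≈ 2.274

2.27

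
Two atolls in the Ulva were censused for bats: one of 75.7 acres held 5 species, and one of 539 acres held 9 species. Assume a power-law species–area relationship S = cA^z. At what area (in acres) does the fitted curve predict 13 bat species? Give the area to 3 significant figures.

1840 acres

z = ln(9/5) / ln(539/75.7) = 0.5878 / 1.9629 = 0.2994
c = 5 / 75.7^0.2994 = 5 / 3.653 = 1.369
A = (13/1.369)^(1/0.2994) ⇒ ln A = ln(9.498)/0.2994 = 7.5177
A = e^7.5177 ≈ 1840 acres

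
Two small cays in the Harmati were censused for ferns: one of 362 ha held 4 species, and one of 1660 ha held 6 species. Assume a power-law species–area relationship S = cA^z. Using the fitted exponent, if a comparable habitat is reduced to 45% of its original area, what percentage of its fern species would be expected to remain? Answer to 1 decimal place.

80.8%

z = ln(6/4) / ln(1660/362) = 0.4055 / 1.5229 = 0.2662
S_new/S_old = (A_new/A_old)^z = 0.45^0.2662 = exp(0.2662 × -0.7985) = 0.8085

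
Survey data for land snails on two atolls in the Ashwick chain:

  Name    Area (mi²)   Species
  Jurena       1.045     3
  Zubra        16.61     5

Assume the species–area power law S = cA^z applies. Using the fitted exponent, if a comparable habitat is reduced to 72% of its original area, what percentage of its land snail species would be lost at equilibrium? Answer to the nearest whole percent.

z = ln(5/3) / ln(16.61/1.045) = 0.5108 / 2.7660 = 0.1847
S_new/S_old = (A_new/A_old)^z = 0.72^0.1847 = exp(0.1847 × -0.3285) = 0.9411
Fraction lost = 1 − 0.9411 = 0.05886

6%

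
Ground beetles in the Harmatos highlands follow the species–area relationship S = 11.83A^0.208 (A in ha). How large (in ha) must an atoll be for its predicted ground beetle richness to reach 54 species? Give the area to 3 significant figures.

54 = 11.83 × A^0.208  ⇒  A^0.208 = 54/11.83 = 4.565
ln A = ln(4.565) / 0.208 = 1.5183 / 0.208 = 7.2997
A = e^7.2997 ≈ 1480 ha

1480 ha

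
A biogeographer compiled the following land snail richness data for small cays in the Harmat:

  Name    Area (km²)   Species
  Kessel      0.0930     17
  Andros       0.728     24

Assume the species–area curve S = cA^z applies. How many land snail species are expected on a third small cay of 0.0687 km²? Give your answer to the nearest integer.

z = ln(24/17) / ln(0.728/0.093) = 0.3448 / 2.0577 = 0.1676
c = 17 / 0.093^0.1676 = 17 / 0.6716 = 25.31
S₃ = 25.31 × 0.0687^0.1676 = 25.31 × 0.6384 ≈ 16.16

16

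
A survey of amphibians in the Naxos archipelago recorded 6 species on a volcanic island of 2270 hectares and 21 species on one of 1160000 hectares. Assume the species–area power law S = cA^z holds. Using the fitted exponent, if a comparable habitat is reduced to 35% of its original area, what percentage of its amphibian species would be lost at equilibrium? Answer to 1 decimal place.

19.0%

z = ln(21/6) / ln(1160000/2270) = 1.2528 / 6.2364 = 0.2009
S_new/S_old = (A_new/A_old)^z = 0.35^0.2009 = exp(0.2009 × -1.0498) = 0.8099
Fraction lost = 1 − 0.8099 = 0.1901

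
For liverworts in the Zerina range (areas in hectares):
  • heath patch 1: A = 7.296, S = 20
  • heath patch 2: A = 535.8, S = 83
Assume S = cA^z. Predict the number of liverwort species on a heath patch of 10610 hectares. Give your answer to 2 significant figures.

z = ln(83/20) / ln(535.8/7.296) = 1.4231 / 4.2964 = 0.3312
c = 20 / 7.296^0.3312 = 20 / 1.931 = 10.36
S₃ = 10.36 × 10610^0.3312 = 10.36 × 21.55 ≈ 223.1

220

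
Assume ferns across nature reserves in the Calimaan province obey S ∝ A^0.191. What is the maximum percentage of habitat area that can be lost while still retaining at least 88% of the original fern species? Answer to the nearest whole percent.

Need (A_new/A_old)^0.191 = 0.88, so A_new/A_old = 0.88^(1/0.191) = 0.88^5.236
ln(A_new/A_old) = ln 0.88 / 0.191 = -0.1278 / 0.191 = -0.6693
A_new/A_old = e^-0.6693 ≈ 0.5121
Fraction that can be lost = 1 − 0.5121 = 0.4879

49%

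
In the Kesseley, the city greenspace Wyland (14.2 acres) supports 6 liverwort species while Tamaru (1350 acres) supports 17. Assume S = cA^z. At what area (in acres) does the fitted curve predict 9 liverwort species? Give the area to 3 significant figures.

83.6 acres

z = ln(17/6) / ln(1350/14.2) = 1.0415 / 4.5546 = 0.2287
c = 6 / 14.2^0.2287 = 6 / 1.834 = 3.271
A = (9/3.271)^(1/0.2287) ⇒ ln A = ln(2.752)/0.2287 = 4.4265
A = e^4.4265 ≈ 83.64 acres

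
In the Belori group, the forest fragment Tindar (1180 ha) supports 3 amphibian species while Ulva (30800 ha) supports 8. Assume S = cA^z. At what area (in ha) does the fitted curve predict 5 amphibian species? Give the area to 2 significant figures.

6500 ha

z = ln(8/3) / ln(30800/1180) = 0.9808 / 3.2620 = 0.3007
c = 3 / 1180^0.3007 = 3 / 8.388 = 0.3576
A = (5/0.3576)^(1/0.3007) ⇒ ln A = ln(13.98)/0.3007 = 8.7722
A = e^8.7722 ≈ 6452 ha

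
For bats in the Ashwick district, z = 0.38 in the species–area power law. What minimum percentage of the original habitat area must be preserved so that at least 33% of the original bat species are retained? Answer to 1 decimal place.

Need (A_new/A_old)^0.38 = 0.33, so A_new/A_old = 0.33^(1/0.38) = 0.33^2.632
ln(A_new/A_old) = ln 0.33 / 0.38 = -1.1087 / 0.38 = -2.9175
A_new/A_old = e^-2.9175 ≈ 0.05407

5.4%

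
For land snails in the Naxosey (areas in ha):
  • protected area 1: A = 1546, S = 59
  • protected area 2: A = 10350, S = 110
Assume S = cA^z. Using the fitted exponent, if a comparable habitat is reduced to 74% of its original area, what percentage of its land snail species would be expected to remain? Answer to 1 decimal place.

z = ln(110/59) / ln(10350/1546) = 0.6229 / 1.9013 = 0.3276
S_new/S_old = (A_new/A_old)^z = 0.74^0.3276 = exp(0.3276 × -0.3011) = 0.9061

90.6%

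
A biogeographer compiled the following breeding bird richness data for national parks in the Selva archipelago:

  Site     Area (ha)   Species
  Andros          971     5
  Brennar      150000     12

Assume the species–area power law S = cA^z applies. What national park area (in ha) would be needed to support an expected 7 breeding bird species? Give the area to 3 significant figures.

z = ln(12/5) / ln(150000/971) = 0.8755 / 5.0401 = 0.1737
c = 5 / 971^0.1737 = 5 / 3.303 = 1.514
A = (7/1.514)^(1/0.1737) ⇒ ln A = ln(4.624)/0.1737 = 8.8154
A = e^8.8154 ≈ 6737 ha

6740 ha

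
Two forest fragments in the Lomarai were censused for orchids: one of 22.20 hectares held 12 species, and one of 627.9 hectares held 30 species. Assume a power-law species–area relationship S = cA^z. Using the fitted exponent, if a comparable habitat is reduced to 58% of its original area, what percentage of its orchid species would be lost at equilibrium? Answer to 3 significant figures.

13.9%

z = ln(30/12) / ln(627.9/22.2) = 0.9163 / 3.3423 = 0.2742
S_new/S_old = (A_new/A_old)^z = 0.58^0.2742 = exp(0.2742 × -0.5447) = 0.8613
Fraction lost = 1 − 0.8613 = 0.1387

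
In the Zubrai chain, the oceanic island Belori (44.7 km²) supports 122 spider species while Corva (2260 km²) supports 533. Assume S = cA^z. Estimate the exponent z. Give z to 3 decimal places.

Taking logs: ln S = ln c + z ln A, so z = (ln S₂ − ln S₁)/(ln A₂ − ln A₁).
z = ln(533/122) / ln(2260/44.7) = ln(4.369) / ln(50.56) = 1.4745 / 3.9231 = 0.3758

0.376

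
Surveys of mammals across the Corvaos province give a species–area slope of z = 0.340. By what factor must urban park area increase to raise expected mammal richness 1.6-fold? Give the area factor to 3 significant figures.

3.98

(A₂/A₁)^0.34 = 1.6, so A₂/A₁ = 1.6^(1/0.34) = 1.6^2.941
ln(A₂/A₁) = ln 1.6 / 0.34 = 0.4700 / 0.34 = 1.3824
A₂/A₁ = e^1.3824 ≈ 3.984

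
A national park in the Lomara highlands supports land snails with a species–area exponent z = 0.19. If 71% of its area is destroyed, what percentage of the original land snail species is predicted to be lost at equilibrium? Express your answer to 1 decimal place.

21.0%

S_new/S_old = (A_new/A_old)^z = 0.29^0.19
= exp(0.19 × ln 0.29) = exp(0.19 × -1.2379) = exp(-0.2352) ≈ 0.7904
Fraction lost = 1 − 0.7904 = 0.2096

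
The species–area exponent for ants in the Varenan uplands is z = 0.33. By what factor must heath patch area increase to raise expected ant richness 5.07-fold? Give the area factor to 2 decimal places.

136.90

(A₂/A₁)^0.33 = 5.07, so A₂/A₁ = 5.07^(1/0.33) = 5.07^3.03
ln(A₂/A₁) = ln 5.07 / 0.33 = 1.6233 / 0.33 = 4.9192
A₂/A₁ = e^4.9192 ≈ 136.9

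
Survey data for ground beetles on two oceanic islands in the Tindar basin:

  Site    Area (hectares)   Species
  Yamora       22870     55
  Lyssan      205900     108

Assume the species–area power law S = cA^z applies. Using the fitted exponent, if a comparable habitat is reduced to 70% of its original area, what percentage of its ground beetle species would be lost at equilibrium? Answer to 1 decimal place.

10.4%

z = ln(108/55) / ln(205900/22870) = 0.6748 / 2.1976 = 0.3071
S_new/S_old = (A_new/A_old)^z = 0.7^0.3071 = exp(0.3071 × -0.3567) = 0.8963
Fraction lost = 1 − 0.8963 = 0.1037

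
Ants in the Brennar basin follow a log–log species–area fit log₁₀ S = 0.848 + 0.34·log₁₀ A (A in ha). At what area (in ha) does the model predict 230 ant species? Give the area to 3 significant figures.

28300 ha

230 = 7.047 × A^0.34  ⇒  A^0.34 = 230/7.047 = 32.64
ln A = ln(32.64) / 0.34 = 3.4855 / 0.34 = 10.2514
A = e^10.2514 ≈ 28323 ha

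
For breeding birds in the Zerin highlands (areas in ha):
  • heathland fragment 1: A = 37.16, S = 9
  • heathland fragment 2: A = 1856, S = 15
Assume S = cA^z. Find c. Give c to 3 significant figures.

z = ln(S₂/S₁) / ln(A₂/A₁) = ln(15/9) / ln(1856/37.16) = 0.5108 / 3.9109 = 0.1306
c = S₁ / A₁^z = 9 / 37.16^0.1306 = 9 / 1.604 = 5.613

5.61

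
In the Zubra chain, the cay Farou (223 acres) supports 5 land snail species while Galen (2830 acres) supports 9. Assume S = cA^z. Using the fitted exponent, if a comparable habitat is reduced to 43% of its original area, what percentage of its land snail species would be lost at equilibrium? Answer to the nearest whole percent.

z = ln(9/5) / ln(2830/223) = 0.5878 / 2.5409 = 0.2313
S_new/S_old = (A_new/A_old)^z = 0.43^0.2313 = exp(0.2313 × -0.8440) = 0.8226
Fraction lost = 1 − 0.8226 = 0.1774

18%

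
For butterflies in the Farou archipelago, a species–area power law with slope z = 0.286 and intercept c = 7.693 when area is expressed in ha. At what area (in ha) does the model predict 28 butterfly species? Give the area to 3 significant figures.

91.6 ha

28 = 7.693 × A^0.286  ⇒  A^0.286 = 28/7.693 = 3.64
ln A = ln(3.64) / 0.286 = 1.2919 / 0.286 = 4.5171
A = e^4.5171 ≈ 91.57 ha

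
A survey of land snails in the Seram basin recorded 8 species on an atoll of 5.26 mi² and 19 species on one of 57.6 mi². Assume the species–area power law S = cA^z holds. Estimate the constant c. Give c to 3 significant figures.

z = ln(S₂/S₁) / ln(A₂/A₁) = ln(19/8) / ln(57.6/5.26) = 0.8650 / 2.3934 = 0.3614
c = S₁ / A₁^z = 8 / 5.26^0.3614 = 8 / 1.822 = 4.391

4.39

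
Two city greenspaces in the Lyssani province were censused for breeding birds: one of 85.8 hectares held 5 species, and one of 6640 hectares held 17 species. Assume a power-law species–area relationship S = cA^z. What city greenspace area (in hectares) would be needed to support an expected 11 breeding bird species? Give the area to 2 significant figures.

z = ln(17/5) / ln(6640/85.8) = 1.2238 / 4.3488 = 0.2814
c = 5 / 85.8^0.2814 = 5 / 3.5 = 1.429
A = (11/1.429)^(1/0.2814) ⇒ ln A = ln(7.7)/0.2814 = 7.2539
A = e^7.2539 ≈ 1414 hectares

1400 hectares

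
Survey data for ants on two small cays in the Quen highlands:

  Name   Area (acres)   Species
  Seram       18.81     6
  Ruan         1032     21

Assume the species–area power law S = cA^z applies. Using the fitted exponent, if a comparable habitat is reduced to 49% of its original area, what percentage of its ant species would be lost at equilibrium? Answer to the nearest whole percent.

z = ln(21/6) / ln(1032/18.81) = 1.2528 / 4.0049 = 0.3128
S_new/S_old = (A_new/A_old)^z = 0.49^0.3128 = exp(0.3128 × -0.7133) = 0.8
Fraction lost = 1 − 0.8 = 0.2

20%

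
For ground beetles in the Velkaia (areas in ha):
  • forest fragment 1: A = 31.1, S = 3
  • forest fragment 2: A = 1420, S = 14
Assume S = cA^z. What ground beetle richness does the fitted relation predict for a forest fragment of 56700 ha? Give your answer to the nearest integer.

62

z = ln(14/3) / ln(1420/31.1) = 1.5404 / 3.8212 = 0.4031
c = 3 / 31.1^0.4031 = 3 / 3.997 = 0.7505
S₃ = 0.7505 × 56700^0.4031 = 0.7505 × 82.47 ≈ 61.9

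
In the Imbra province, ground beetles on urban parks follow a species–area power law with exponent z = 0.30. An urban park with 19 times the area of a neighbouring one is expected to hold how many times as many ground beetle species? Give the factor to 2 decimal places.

2.42

S₂/S₁ = (A₂/A₁)^z = 19^0.3
ln(S₂/S₁) = 0.3 × ln 19 = 0.3 × 2.9444 = 0.8833
S₂/S₁ = e^0.8833 ≈ 2.419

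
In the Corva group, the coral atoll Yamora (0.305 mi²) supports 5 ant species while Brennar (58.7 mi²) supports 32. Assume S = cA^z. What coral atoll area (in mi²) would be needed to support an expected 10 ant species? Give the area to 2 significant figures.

z = ln(32/5) / ln(58.7/0.305) = 1.8563 / 5.2599 = 0.3529
c = 5 / 0.305^0.3529 = 5 / 0.6577 = 7.603
A = (10/7.603)^(1/0.3529) ⇒ ln A = ln(1.315)/0.3529 = 0.7766
A = e^0.7766 ≈ 2.174 mi²

2.2 mi²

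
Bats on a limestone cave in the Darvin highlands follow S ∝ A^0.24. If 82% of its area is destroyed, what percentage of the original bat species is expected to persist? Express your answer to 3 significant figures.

66.3%

S_new/S_old = (A_new/A_old)^z = 0.18^0.24
= exp(0.24 × ln 0.18) = exp(0.24 × -1.7148) = exp(-0.4116) ≈ 0.6626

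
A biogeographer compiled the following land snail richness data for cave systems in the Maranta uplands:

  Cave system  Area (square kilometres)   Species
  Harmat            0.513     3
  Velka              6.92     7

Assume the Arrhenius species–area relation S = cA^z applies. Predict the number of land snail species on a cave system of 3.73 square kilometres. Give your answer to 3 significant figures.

5.72

z = ln(7/3) / ln(6.92/0.513) = 0.8473 / 2.6019 = 0.3256
c = 3 / 0.513^0.3256 = 3 / 0.8046 = 3.728
S₃ = 3.728 × 3.73^0.3256 = 3.728 × 1.535 ≈ 5.724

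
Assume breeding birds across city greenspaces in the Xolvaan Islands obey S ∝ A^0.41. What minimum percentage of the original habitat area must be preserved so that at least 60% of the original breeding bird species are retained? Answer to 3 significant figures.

Need (A_new/A_old)^0.41 = 0.6, so A_new/A_old = 0.6^(1/0.41) = 0.6^2.439
ln(A_new/A_old) = ln 0.6 / 0.41 = -0.5108 / 0.41 = -1.2459
A_new/A_old = e^-1.2459 ≈ 0.2877

28.8%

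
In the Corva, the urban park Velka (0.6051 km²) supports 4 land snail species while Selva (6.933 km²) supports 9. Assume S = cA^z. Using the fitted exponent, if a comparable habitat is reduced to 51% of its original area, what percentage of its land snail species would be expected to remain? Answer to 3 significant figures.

z = ln(9/4) / ln(6.933/0.6051) = 0.8109 / 2.4387 = 0.3325
S_new/S_old = (A_new/A_old)^z = 0.51^0.3325 = exp(0.3325 × -0.6733) = 0.7994

79.9%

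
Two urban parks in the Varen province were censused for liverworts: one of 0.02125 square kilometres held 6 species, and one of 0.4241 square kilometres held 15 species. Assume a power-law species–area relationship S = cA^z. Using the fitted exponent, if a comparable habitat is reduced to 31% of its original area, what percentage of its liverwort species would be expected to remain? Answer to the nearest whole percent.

z = ln(15/6) / ln(0.4241/0.02125) = 0.9163 / 2.9936 = 0.3061
S_new/S_old = (A_new/A_old)^z = 0.31^0.3061 = exp(0.3061 × -1.1712) = 0.6987

70%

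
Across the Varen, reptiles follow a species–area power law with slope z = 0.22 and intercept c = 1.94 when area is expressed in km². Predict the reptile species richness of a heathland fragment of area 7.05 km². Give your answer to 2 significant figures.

S = 1.94 × 7.05^0.22
ln S = ln 1.94 + 0.22 × ln 7.05 = 0.6627 + 0.22 × 1.9530 = 1.0924
S = e^1.0924 ≈ 2.981

3.0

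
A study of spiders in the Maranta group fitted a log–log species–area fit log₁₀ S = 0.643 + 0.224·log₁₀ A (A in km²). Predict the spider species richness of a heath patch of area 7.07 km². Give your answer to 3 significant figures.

6.81

S = 4.395 × 7.07^0.224
ln S = ln 4.395 + 0.224 × ln 7.07 = 1.4806 + 0.224 × 1.9559 = 1.9187
S = e^1.9187 ≈ 6.812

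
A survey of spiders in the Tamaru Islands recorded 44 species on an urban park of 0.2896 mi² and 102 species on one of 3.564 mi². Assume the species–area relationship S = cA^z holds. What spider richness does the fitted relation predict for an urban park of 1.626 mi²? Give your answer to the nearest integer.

z = ln(102/44) / ln(3.564/0.2896) = 0.8408 / 2.5101 = 0.3350
c = 44 / 0.2896^0.3350 = 44 / 0.6603 = 66.64
S₃ = 66.64 × 1.626^0.3350 = 66.64 × 1.177 ≈ 78.42

78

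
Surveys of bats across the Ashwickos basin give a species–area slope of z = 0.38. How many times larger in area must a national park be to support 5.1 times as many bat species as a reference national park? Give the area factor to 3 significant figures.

72.8

(A₂/A₁)^0.38 = 5.1, so A₂/A₁ = 5.1^(1/0.38) = 5.1^2.632
ln(A₂/A₁) = ln 5.1 / 0.38 = 1.6292 / 0.38 = 4.2875
A₂/A₁ = e^4.2875 ≈ 72.78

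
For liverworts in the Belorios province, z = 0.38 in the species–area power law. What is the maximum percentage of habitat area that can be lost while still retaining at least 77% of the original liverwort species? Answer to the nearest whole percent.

50%

Need (A_new/A_old)^0.38 = 0.77, so A_new/A_old = 0.77^(1/0.38) = 0.77^2.632
ln(A_new/A_old) = ln 0.77 / 0.38 = -0.2614 / 0.38 = -0.6878
A_new/A_old = e^-0.6878 ≈ 0.5027
Fraction that can be lost = 1 − 0.5027 = 0.4973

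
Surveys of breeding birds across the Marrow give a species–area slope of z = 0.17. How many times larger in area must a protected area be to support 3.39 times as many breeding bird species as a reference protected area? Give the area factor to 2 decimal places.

(A₂/A₁)^0.17 = 3.39, so A₂/A₁ = 3.39^(1/0.17) = 3.39^5.882
ln(A₂/A₁) = ln 3.39 / 0.17 = 1.2208 / 0.17 = 7.1814
A₂/A₁ = e^7.1814 ≈ 1315

1314.69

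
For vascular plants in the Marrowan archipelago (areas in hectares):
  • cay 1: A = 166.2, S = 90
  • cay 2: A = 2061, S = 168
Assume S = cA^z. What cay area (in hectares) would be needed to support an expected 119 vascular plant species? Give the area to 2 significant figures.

z = ln(168/90) / ln(2061/166.2) = 0.6242 / 2.5178 = 0.2479
c = 90 / 166.2^0.2479 = 90 / 3.552 = 25.34
A = (119/25.34)^(1/0.2479) ⇒ ln A = ln(4.697)/0.2479 = 6.2399
A = e^6.2399 ≈ 512.8 hectares

510 hectares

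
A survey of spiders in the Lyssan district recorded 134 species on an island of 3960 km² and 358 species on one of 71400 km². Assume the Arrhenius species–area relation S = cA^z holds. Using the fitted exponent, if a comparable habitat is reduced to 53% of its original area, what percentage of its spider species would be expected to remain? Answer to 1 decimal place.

80.6%

z = ln(358/134) / ln(71400/3960) = 0.9827 / 2.8921 = 0.3398
S_new/S_old = (A_new/A_old)^z = 0.53^0.3398 = exp(0.3398 × -0.6349) = 0.806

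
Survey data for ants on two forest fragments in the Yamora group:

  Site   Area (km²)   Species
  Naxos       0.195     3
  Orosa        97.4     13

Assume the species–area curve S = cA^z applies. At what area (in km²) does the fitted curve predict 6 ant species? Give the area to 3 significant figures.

3.68 km²

z = ln(13/3) / ln(97.4/0.195) = 1.4663 / 6.2136 = 0.2360
c = 3 / 0.195^0.2360 = 3 / 0.6799 = 4.412
A = (6/4.412)^(1/0.2360) ⇒ ln A = ln(1.36)/0.2360 = 1.3024
A = e^1.3024 ≈ 3.678 km²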